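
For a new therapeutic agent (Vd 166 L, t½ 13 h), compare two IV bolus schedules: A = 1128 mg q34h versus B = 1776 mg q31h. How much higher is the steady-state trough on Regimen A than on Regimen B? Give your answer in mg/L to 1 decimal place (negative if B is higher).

Regimen A: f = (1/2)^(34/13) ≈ 0.1632; Cmin,ss = (1128/166)·f/(1−f) ≈ 1.325 mg/L.
Regimen B: f = (1/2)^(31/13) ≈ 0.1915; Cmin,ss = (1776/166)·f/(1−f) ≈ 2.534 mg/L.
Difference ≈ 1.325 − 2.534 ≈ -1.209 mg/L.

-1.2 mg/L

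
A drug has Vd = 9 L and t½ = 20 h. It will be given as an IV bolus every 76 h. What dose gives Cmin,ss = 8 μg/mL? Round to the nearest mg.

τ/t½ = 76/20 ≈ 3.8, so f = (1/2)^(76/20) ≈ 0.071794.
Cmin,ss = (D/Vd)·f/(1−f), so D = Cmin,ss·Vd·(1−f)/f.
D = 8 × 9 × (1−f)/f ≈ 8 × 9 × 12.92874 ≈ 930.87 mg.

931 mg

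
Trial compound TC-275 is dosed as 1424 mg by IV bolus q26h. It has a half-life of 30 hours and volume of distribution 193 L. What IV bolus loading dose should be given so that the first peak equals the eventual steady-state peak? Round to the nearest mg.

3153 mg

f = (1/2)^(26/30) ≈ 0.548412; accumulation ratio R = 1/(1−f) ≈ 2.21441.
Loading dose to hit Cmax,ss on first dose: D_load = D_maint·R ≈ 1424 × 2.21441 ≈ 3153.32 mg.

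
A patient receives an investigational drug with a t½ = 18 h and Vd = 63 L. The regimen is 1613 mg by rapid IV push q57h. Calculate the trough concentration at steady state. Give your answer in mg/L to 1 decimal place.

τ/t½ = 57/18 ≈ 3.1667, so fraction remaining f = (1/2)^(57/18) ≈ 0.1114.
Each bolus raises the concentration by D/Vd = 1613/63 ≈ 25.603 mg/L.
Steady-state trough Cmin,ss = C₀·f/(1−f) ≈ 25.603 × 0.1114/0.8886 ≈ 3.210 mg/L.

3.2 mg/L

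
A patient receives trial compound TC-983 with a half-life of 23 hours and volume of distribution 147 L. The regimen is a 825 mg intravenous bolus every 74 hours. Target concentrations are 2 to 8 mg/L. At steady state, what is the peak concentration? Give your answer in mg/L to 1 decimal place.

τ/t½ = 74/23 ≈ 3.2174, so fraction remaining f = (1/2)^(74/23) ≈ 0.1075.
At steady state, accumulation factor R = 1/(1 − e^(−kτ)) ≈ 1.1204.
Each bolus raises the concentration by D/Vd = 825/147 ≈ 5.612 mg/L.
Steady-state peak Cmax,ss = C₀·R ≈ 5.612 × 1.1204 ≈ 6.288 mg/L.
Peak 6.3 mg/L vs MTC 8 mg/L: below toxic threshold.

6.3 mg/L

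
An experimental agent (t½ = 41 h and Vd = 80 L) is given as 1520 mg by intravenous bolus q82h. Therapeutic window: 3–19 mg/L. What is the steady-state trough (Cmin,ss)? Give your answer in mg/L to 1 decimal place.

6.3 mg/L

The dosing interval is 2 half-lives, so f = 2^(−2) = 0.25.
At steady state, R = 1/(1 − 0.25) = 4/3.
Single-dose peak C₀ = D/Vd = 1520/80 = 19 mg/L.
Steady-state peak Cmax,ss = C₀·R = 19 × 4/3 ≈ 25.333 mg/L.
Steady-state trough Cmin,ss = Cmax,ss·f ≈ 25.333 × 0.25 ≈ 6.333 mg/L.
Trough 6.3 mg/L vs MEC 3 mg/L: adequate.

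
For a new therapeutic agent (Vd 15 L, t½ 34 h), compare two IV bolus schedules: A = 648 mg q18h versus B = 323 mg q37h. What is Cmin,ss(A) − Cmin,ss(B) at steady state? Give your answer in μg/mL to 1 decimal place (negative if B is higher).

Regimen A: f = (1/2)^(18/34) ≈ 0.6928; Cmin,ss = (648/15)·f/(1−f) ≈ 97.425 μg/mL.
Regimen B: f = (1/2)^(37/34) ≈ 0.4703; Cmin,ss = (323/15)·f/(1−f) ≈ 19.119 μg/mL.
Difference ≈ 97.425 − 19.119 ≈ 78.306 μg/mL.

78.3 μg/mL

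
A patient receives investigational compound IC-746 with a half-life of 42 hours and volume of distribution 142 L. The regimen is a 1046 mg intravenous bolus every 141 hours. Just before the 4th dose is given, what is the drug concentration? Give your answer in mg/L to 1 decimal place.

f = (1/2)^(τ/t½) = (1/2)^(141/42) ≈ 0.0976.
C₀ = D/Vd = 1046/142 ≈ 7.366 mg/L.
Before the 4th dose, 3 doses have been given. Superposition: Cmin = C₀·(f + f² + … + f^3).
≈ 7.366 × (0.0976 + 0.0095 + 0.0009) ≈ 7.366 × 0.1080 ≈ 0.796 mg/L.

0.8 mg/L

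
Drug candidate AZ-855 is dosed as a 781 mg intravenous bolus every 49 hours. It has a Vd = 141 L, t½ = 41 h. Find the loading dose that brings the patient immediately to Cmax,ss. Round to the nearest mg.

f = (1/2)^(49/41) ≈ 0.436750; accumulation ratio R = 1/(1−f) ≈ 1.77541.
Loading dose to hit Cmax,ss on first dose: D_load = D_maint·R ≈ 781 × 1.77541 ≈ 1386.60 mg.

1387 mg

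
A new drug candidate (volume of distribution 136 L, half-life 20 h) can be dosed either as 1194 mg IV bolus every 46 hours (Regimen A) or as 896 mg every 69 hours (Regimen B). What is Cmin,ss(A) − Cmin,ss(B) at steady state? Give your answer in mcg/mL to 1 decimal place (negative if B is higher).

1.6 mcg/mL

Regimen A: f = (1/2)^(46/20) ≈ 0.2031; Cmin,ss = (1194/136)·f/(1−f) ≈ 2.238 mcg/mL.
Regimen B: f = (1/2)^(69/20) ≈ 0.0915; Cmin,ss = (896/136)·f/(1−f) ≈ 0.664 mcg/mL.
Difference ≈ 2.238 − 0.664 ≈ 1.574 mcg/mL.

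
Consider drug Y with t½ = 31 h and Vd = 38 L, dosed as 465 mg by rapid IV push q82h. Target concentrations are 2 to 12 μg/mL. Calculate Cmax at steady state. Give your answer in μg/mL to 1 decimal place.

τ/t½ = 82/31 ≈ 2.6452, so fraction remaining f = (1/2)^(82/31) ≈ 0.1599.
Accumulation ratio R = 1/(1 − f) ≈ 1/0.8401 ≈ 1.1903.
Single-dose peak C₀ = D/Vd = 465/38 ≈ 12.237 μg/mL.
Cmax,ss = C₀/(1 − f) ≈ 12.237/0.8401 ≈ 14.566 μg/mL.
Peak 14.6 μg/mL vs MTC 12 μg/mL: exceeds toxic threshold.

14.6 μg/mL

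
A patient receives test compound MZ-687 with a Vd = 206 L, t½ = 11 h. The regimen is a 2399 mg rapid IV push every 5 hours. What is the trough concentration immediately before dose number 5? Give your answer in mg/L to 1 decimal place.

22.5 mg/L

f = (1/2)^(τ/t½) = (1/2)^(5/11) ≈ 0.7297.
C₀ = D/Vd = 2399/206 ≈ 11.646 mg/L.
Before the 5th dose, 4 doses have been given. Superposition: Cmin = C₀·(f + f² + … + f^4).
≈ 11.646 × (0.7297 + 0.5325 + 0.3885 + 0.2835) ≈ 11.646 × 1.9342 ≈ 22.526 mg/L.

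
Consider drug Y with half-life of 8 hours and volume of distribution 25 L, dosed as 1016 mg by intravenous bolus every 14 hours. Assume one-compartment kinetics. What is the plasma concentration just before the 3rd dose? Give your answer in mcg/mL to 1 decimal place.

f = (1/2)^(τ/t½) = (1/2)^(14/8) ≈ 0.2973.
C₀ = D/Vd = 1016/25 ≈ 40.640 mcg/mL.
Before the 3rd dose, 2 doses have been given. Superposition: Cmin = C₀·(f + f²).
≈ 40.640 × (0.2973 + 0.0884) ≈ 40.640 × 0.3857 ≈ 15.675 mcg/mL.

15.7 mcg/mL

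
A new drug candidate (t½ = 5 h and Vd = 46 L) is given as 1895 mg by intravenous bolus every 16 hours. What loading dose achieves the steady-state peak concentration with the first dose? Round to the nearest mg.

f = (1/2)^(16/5) ≈ 0.108819; accumulation ratio R = 1/(1−f) ≈ 1.12211.
Loading dose to hit Cmax,ss on first dose: D_load = D_maint·R ≈ 1895 × 1.12211 ≈ 2126.40 mg.

2126 mg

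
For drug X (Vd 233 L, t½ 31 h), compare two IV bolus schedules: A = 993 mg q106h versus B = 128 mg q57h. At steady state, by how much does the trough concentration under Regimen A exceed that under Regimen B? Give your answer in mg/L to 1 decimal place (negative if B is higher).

0.2 mg/L

Regimen A: f = (1/2)^(106/31) ≈ 0.0935; Cmin,ss = (993/233)·f/(1−f) ≈ 0.440 mg/L.
Regimen B: f = (1/2)^(57/31) ≈ 0.2796; Cmin,ss = (128/233)·f/(1−f) ≈ 0.213 mg/L.
Difference ≈ 0.440 − 0.213 ≈ 0.227 mg/L.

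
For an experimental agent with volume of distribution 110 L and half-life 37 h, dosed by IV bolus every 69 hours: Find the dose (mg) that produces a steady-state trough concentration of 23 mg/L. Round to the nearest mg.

6685 mg

τ/t½ = 69/37 ≈ 1.8649, so f = (1/2)^(69/37) ≈ 0.274549.
Cmin,ss = (D/Vd)·f/(1−f), so D = Cmin,ss·Vd·(1−f)/f.
D = 23 × 110 × (1−f)/f ≈ 23 × 110 × 2.64234 ≈ 6685.12 mg.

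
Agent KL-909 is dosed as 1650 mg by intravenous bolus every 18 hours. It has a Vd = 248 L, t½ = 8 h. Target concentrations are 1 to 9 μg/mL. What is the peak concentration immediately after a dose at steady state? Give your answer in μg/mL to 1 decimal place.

k = ln2/t½ = ln2/8 ≈ 0.086643 h⁻¹; fraction remaining f = e^(−kτ) = e^(−0.086643×18) ≈ 0.2102.
At steady state, accumulation factor R = 1/(1 − e^(−kτ)) ≈ 1.2661.
Single-dose peak C₀ = D/Vd = 1650/248 ≈ 6.653 μg/mL.
Steady-state peak Cmax,ss = C₀·R ≈ 6.653 × 1.2661 ≈ 8.423 μg/mL.
Peak 8.4 μg/mL vs MTC 9 μg/mL: below toxic threshold.

8.4 μg/mL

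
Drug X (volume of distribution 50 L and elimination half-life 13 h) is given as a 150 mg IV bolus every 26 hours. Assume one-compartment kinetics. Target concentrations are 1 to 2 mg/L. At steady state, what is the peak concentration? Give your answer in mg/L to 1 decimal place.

τ = 26 h = 2 half-lives, so f = (1/2)^2 = 0.25.
At steady state, R = 1/(1 − 0.25) = 4/3.
Single-dose peak C₀ = D/Vd = 150/50 = 3 mg/L.
Steady-state peak Cmax,ss = C₀·R = 3 × 4/3 ≈ 4.000 mg/L.
Peak 4.0 mg/L vs MTC 2 mg/L: exceeds toxic threshold.

4.0 mg/L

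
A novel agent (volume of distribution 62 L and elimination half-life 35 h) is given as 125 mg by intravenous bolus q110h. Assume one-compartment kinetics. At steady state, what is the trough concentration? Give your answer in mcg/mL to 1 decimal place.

0.3 mcg/mL

τ/t½ = 110/35 ≈ 3.1429, so fraction remaining f = (1/2)^(110/35) ≈ 0.1132.
Single-dose peak C₀ = D/Vd = 125/62 ≈ 2.016 mcg/mL.
Steady-state trough Cmin,ss = C₀·f/(1−f) ≈ 2.016 × 0.1132/0.8868 ≈ 0.257 mcg/mL.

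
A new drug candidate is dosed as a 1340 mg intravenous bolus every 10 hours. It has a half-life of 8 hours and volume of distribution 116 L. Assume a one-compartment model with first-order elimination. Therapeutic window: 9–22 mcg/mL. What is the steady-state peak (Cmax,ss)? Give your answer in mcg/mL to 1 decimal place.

19.9 mcg/mL

τ/t½ = 10/8 ≈ 1.25, so fraction remaining f = (1/2)^(10/8) ≈ 0.4204.
At steady state, accumulation factor R = 1/(1 − e^(−kτ)) ≈ 1.7253.
Each bolus raises the concentration by D/Vd = 1340/116 ≈ 11.552 mcg/mL.
Steady-state peak Cmax,ss = C₀·R ≈ 11.552 × 1.7253 ≈ 19.931 mcg/mL.
Peak 19.9 mcg/mL vs MTC 22 mcg/mL: below toxic threshold.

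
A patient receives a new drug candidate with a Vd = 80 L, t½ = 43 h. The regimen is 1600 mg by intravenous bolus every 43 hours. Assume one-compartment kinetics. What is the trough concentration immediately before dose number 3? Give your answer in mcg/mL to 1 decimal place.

f = (1/2)^(τ/t½) = (1/2)^(43/43) ≈ 0.5000.
C₀ = D/Vd = 1600/80 ≈ 20.000 mcg/mL.
Before the 3rd dose, 2 doses have been given. Superposition: Cmin = C₀·(f + f²).
≈ 20.000 × (0.5000 + 0.2500) ≈ 20.000 × 0.7500 ≈ 15.000 mcg/mL.

15.0 mcg/mL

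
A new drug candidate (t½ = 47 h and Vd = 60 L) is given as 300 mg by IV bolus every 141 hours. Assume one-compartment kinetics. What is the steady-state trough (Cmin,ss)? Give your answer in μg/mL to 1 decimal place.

0.7 μg/mL

The dosing interval is 3 half-lives, so f = 2^(−3) = 0.125.
At steady state, R = 1/(1 − 0.125) = 8/7.
Single-dose peak C₀ = D/Vd = 300/60 = 5 μg/mL.
Steady-state peak Cmax,ss = C₀·R = 5 × 8/7 ≈ 5.714 μg/mL.
Steady-state trough Cmin,ss = Cmax,ss·f ≈ 5.714 × 0.125 ≈ 0.714 μg/mL.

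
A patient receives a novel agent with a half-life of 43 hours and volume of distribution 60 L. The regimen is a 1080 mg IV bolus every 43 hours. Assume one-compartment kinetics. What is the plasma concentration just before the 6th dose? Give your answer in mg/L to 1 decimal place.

f = (1/2)^(τ/t½) = (1/2)^(43/43) ≈ 0.5000.
C₀ = D/Vd = 1080/60 ≈ 18.000 mg/L.
Before the 6th dose, 5 doses have been given. Superposition: Cmin = C₀·(f + f² + … + f^5).
≈ 18.000 × (0.5000 + 0.2500 + 0.1250 + 0.0625 + 0.0313) ≈ 18.000 × 0.9688 ≈ 17.438 mg/L.

17.4 mg/L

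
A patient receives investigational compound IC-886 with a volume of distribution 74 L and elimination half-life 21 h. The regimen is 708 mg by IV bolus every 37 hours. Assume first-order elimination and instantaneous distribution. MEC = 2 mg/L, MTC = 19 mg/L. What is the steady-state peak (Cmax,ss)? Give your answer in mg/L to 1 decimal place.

13.6 mg/L

k = ln2/t½ = ln2/21 ≈ 0.033007 h⁻¹; fraction remaining f = e^(−kτ) = e^(−0.033007×37) ≈ 0.2949.
At steady state, accumulation factor R = 1/(1 − e^(−kτ)) ≈ 1.4182.
Single-dose peak C₀ = D/Vd = 708/74 ≈ 9.568 mg/L.
Cmax,ss = C₀/(1 − f) ≈ 9.568/0.7051 ≈ 13.570 mg/L.
Peak 13.6 mg/L vs MTC 19 mg/L: below toxic threshold.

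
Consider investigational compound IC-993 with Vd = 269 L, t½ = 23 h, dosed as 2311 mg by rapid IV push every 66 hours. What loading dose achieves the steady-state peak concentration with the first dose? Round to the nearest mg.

2677 mg

f = (1/2)^(66/23) ≈ 0.136828; accumulation ratio R = 1/(1−f) ≈ 1.15852.
Loading dose to hit Cmax,ss on first dose: D_load = D_maint·R ≈ 2311 × 1.15852 ≈ 2677.34 mg.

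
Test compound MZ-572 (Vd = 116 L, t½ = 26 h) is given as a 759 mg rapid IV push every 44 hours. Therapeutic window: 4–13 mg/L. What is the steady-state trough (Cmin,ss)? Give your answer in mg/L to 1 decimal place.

2.9 mg/L

τ/t½ = 44/26 ≈ 1.6923, so fraction remaining f = (1/2)^(44/26) ≈ 0.3094.
At steady state, accumulation factor R = 1/(1 − e^(−kτ)) ≈ 1.4480.
Single-dose peak C₀ = D/Vd = 759/116 ≈ 6.543 mg/L.
Steady-state peak Cmax,ss = C₀·R ≈ 6.543 × 1.4480 ≈ 9.474 mg/L.
Steady-state trough Cmin,ss = Cmax,ss·f ≈ 9.474 × 0.3094 ≈ 2.931 mg/L.
Trough 2.9 mg/L vs MEC 4 mg/L: subtherapeutic.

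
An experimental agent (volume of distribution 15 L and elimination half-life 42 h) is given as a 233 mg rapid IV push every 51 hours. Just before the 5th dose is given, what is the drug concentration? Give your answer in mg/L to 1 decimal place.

11.4 mg/L

f = (1/2)^(τ/t½) = (1/2)^(51/42) ≈ 0.4310.
C₀ = D/Vd = 233/15 ≈ 15.533 mg/L.
Before the 5th dose, 4 doses have been given. Superposition: Cmin = C₀·(f + f² + … + f^4).
≈ 15.533 × (0.4310 + 0.1858 + 0.0801 + 0.0345) ≈ 15.533 × 0.7314 ≈ 11.361 mg/L.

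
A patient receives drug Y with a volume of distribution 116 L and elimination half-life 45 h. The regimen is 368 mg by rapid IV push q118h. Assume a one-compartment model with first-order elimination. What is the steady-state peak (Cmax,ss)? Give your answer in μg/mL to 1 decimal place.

k = ln2/t½ = ln2/45 ≈ 0.015403 h⁻¹; fraction remaining f = e^(−kτ) = e^(−0.015403×118) ≈ 0.1624.
At steady state, accumulation factor R = 1/(1 − e^(−kτ)) ≈ 1.1939.
Single-dose peak C₀ = D/Vd = 368/116 ≈ 3.172 μg/mL.
Steady-state peak Cmax,ss = C₀·R ≈ 3.172 × 1.1939 ≈ 3.787 μg/mL.

3.8 μg/mL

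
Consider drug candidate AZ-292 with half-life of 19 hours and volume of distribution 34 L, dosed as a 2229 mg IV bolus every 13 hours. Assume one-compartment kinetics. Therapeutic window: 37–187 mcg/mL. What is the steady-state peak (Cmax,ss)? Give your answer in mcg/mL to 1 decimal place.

k = ln2/t½ = ln2/19 ≈ 0.036481 h⁻¹; fraction remaining f = e^(−kτ) = e^(−0.036481×13) ≈ 0.6223.
Accumulation ratio R = 1/(1 − f) ≈ 1/0.3777 ≈ 2.6476.
Single-dose peak C₀ = D/Vd = 2229/34 ≈ 65.559 mcg/mL.
Cmax,ss = C₀/(1 − f) ≈ 65.559/0.3777 ≈ 173.574 mcg/mL.
Peak 173.6 mcg/mL vs MTC 187 mcg/mL: below toxic threshold.

173.6 mcg/mL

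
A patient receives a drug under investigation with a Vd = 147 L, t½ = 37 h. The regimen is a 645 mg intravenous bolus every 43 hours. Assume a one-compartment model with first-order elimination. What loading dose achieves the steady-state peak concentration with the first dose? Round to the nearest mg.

f = (1/2)^(43/37) ≈ 0.446842; accumulation ratio R = 1/(1−f) ≈ 1.80780.
Loading dose to hit Cmax,ss on first dose: D_load = D_maint·R ≈ 645 × 1.80780 ≈ 1166.03 mg.

1166 mg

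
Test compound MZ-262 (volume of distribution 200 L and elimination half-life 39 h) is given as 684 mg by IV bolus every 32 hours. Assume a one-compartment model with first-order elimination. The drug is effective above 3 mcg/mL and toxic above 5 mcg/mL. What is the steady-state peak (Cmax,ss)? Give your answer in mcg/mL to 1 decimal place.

7.9 mcg/mL

k = ln2/t½ = ln2/39 ≈ 0.017773 h⁻¹; fraction remaining f = e^(−kτ) = e^(−0.017773×32) ≈ 0.5662.
Accumulation ratio R = 1/(1 − f) ≈ 1/0.4338 ≈ 2.3052.
Single-dose peak C₀ = D/Vd = 684/200 ≈ 3.420 mcg/mL.
Steady-state peak Cmax,ss = C₀·R ≈ 3.420 × 2.3052 ≈ 7.884 mcg/mL.
Peak 7.9 mcg/mL vs MTC 5 mcg/mL: exceeds toxic threshold.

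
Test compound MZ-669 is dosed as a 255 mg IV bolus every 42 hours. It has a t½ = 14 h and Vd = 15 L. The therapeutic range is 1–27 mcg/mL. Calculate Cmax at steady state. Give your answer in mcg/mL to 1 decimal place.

19.4 mcg/mL

The dosing interval is 3 half-lives, so f = 2^(−3) = 0.125.
At steady state, R = 1/(1 − 0.125) = 8/7.
Single-dose peak C₀ = D/Vd = 255/15 = 17 mcg/mL.
Steady-state peak Cmax,ss = C₀·R = 17 × 8/7 ≈ 19.429 mcg/mL.
Peak 19.4 mcg/mL vs MTC 27 mcg/mL: below toxic threshold.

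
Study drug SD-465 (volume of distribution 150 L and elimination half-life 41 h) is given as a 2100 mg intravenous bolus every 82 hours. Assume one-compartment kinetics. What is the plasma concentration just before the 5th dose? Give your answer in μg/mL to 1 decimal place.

f = (1/2)^(τ/t½) = (1/2)^(82/41) ≈ 0.2500.
C₀ = D/Vd = 2100/150 ≈ 14.000 μg/mL.
Before the 5th dose, 4 doses have been given. Superposition: Cmin = C₀·(f + f² + … + f^4).
≈ 14.000 × (0.2500 + 0.0625 + 0.0156 + 0.0039) ≈ 14.000 × 0.3320 ≈ 4.648 μg/mL.

4.6 μg/mL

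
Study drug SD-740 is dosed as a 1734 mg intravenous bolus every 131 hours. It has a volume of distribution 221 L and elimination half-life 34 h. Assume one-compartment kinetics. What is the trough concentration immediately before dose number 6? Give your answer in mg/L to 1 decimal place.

f = (1/2)^(τ/t½) = (1/2)^(131/34) ≈ 0.0692.
C₀ = D/Vd = 1734/221 ≈ 7.846 mg/L.
Before the 6th dose, 5 doses have been given. Superposition: Cmin = C₀·(f + f² + … + f^5).
≈ 7.846 × (0.0692 + 0.0048 + 0.0003 + 0.0000 + 0.0000) ≈ 7.846 × 0.0743 ≈ 0.583 mg/L.

0.6 mg/L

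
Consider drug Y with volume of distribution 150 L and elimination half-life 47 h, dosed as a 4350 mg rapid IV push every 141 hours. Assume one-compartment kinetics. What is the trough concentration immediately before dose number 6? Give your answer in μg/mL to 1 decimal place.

f = (1/2)^(τ/t½) = (1/2)^(141/47) ≈ 0.1250.
C₀ = D/Vd = 4350/150 ≈ 29.000 μg/mL.
Before the 6th dose, 5 doses have been given. Superposition: Cmin = C₀·(f + f² + … + f^5).
≈ 29.000 × (0.1250 + 0.0156 + 0.0020 + 0.0002 + 0.0000) ≈ 29.000 × 0.1428 ≈ 4.141 μg/mL.

4.1 μg/mL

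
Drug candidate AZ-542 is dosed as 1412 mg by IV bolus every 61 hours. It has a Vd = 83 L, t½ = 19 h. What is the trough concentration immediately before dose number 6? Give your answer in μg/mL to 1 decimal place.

2.1 μg/mL

f = (1/2)^(τ/t½) = (1/2)^(61/19) ≈ 0.1080.
C₀ = D/Vd = 1412/83 ≈ 17.012 μg/mL.
Before the 6th dose, 5 doses have been given. Superposition: Cmin = C₀·(f + f² + … + f^5).
≈ 17.012 × (0.1080 + 0.0117 + 0.0013 + 0.0001 + 0.0000) ≈ 17.012 × 0.1211 ≈ 2.060 μg/mL.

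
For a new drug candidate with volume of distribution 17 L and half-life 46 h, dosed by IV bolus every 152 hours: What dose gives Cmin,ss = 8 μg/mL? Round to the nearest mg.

1208 mg

τ/t½ = 152/46 ≈ 3.3043, so f = (1/2)^(152/46) ≈ 0.101226.
Cmin,ss = (D/Vd)·f/(1−f), so D = Cmin,ss·Vd·(1−f)/f.
D = 8 × 17 × (1−f)/f ≈ 8 × 17 × 8.87888 ≈ 1207.53 mg.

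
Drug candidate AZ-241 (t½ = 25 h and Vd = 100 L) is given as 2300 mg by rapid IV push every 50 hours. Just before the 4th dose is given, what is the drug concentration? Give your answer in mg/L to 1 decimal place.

7.5 mg/L

f = (1/2)^(τ/t½) = (1/2)^(50/25) ≈ 0.2500.
C₀ = D/Vd = 2300/100 ≈ 23.000 mg/L.
Before the 4th dose, 3 doses have been given. Superposition: Cmin = C₀·(f + f² + … + f^3).
≈ 23.000 × (0.2500 + 0.0625 + 0.0156) ≈ 23.000 × 0.3281 ≈ 7.546 mg/L.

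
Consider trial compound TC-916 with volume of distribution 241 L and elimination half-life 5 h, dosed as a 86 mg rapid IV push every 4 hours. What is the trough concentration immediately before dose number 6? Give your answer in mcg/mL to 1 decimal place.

0.5 mcg/mL

f = (1/2)^(τ/t½) = (1/2)^(4/5) ≈ 0.5743.
C₀ = D/Vd = 86/241 ≈ 0.357 mcg/mL.
Before the 6th dose, 5 doses have been given. Superposition: Cmin = C₀·(f + f² + … + f^5).
≈ 0.357 × (0.5743 + 0.3298 + 0.1894 + 0.1088 + 0.0625) ≈ 0.357 × 1.2648 ≈ 0.452 mcg/mL.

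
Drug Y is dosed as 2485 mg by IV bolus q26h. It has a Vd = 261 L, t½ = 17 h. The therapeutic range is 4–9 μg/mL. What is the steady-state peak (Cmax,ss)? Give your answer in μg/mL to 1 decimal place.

τ/t½ = 26/17 ≈ 1.5294, so fraction remaining f = (1/2)^(26/17) ≈ 0.3464.
Accumulation ratio R = 1/(1 − f) ≈ 1/0.6536 ≈ 1.5300.
Single-dose peak C₀ = D/Vd = 2485/261 ≈ 9.521 μg/mL.
Steady-state peak Cmax,ss = C₀·R ≈ 9.521 × 1.5300 ≈ 14.567 μg/mL.
Peak 14.6 μg/mL vs MTC 9 μg/mL: exceeds toxic threshold.

14.6 μg/mL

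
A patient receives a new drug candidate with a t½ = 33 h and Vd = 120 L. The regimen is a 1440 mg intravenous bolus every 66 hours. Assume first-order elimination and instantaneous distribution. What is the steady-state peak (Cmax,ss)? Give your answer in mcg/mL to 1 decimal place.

16.0 mcg/mL

τ = 66 h = 2 half-lives, so f = (1/2)^2 = 0.25.
At steady state, R = 1/(1 − 0.25) = 4/3.
Single-dose peak C₀ = D/Vd = 1440/120 = 12 mcg/mL.
Steady-state peak Cmax,ss = C₀·R = 12 × 4/3 ≈ 16.000 mcg/mL.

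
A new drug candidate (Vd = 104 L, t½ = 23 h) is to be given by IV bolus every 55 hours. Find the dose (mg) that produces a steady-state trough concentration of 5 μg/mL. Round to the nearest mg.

τ/t½ = 55/23 ≈ 2.3913, so f = (1/2)^(55/23) ≈ 0.190610.
Cmin,ss = (D/Vd)·f/(1−f), so D = Cmin,ss·Vd·(1−f)/f.
D = 5 × 104 × (1−f)/f ≈ 5 × 104 × 4.24631 ≈ 2208.08 mg.

2208 mg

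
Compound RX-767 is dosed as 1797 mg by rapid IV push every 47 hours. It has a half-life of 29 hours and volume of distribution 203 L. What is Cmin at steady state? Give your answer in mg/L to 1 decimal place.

4.3 mg/L

k = ln2/t½ = ln2/29 ≈ 0.023902 h⁻¹; fraction remaining f = e^(−kτ) = e^(−0.023902×47) ≈ 0.3252.
Each bolus raises the concentration by D/Vd = 1797/203 ≈ 8.852 mg/L.
Steady-state trough Cmin,ss = C₀·f/(1−f) ≈ 8.852 × 0.3252/0.6748 ≈ 4.266 mg/L.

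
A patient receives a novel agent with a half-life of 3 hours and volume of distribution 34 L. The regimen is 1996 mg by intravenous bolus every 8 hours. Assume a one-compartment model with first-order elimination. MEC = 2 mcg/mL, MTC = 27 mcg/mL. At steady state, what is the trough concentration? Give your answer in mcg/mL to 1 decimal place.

11.0 mcg/mL

Over one 8-h interval, 8/3 ≈ 2.6667 half-lives elapse, leaving f ≈ 0.1575 of each dose.
At steady state, accumulation factor R = 1/(1 − e^(−kτ)) ≈ 1.1869.
Single-dose peak C₀ = D/Vd = 1996/34 ≈ 58.706 mcg/mL.
Steady-state peak Cmax,ss = C₀·R ≈ 58.706 × 1.1869 ≈ 69.678 mcg/mL.
One interval later, Cmin,ss = Cmax,ss·e^(−kτ) ≈ 69.678 × 0.1575 ≈ 10.974 mcg/mL.
Trough 11.0 mcg/mL vs MEC 2 mcg/mL: adequate.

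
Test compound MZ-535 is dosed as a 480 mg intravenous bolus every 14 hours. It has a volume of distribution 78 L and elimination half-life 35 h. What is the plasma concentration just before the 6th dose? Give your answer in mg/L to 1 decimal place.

f = (1/2)^(τ/t½) = (1/2)^(14/35) ≈ 0.7579.
C₀ = D/Vd = 480/78 ≈ 6.154 mg/L.
Before the 6th dose, 5 doses have been given. Superposition: Cmin = C₀·(f + f² + … + f^5).
≈ 6.154 × (0.7579 + 0.5744 + 0.4353 + 0.3299 + 0.2501) ≈ 6.154 × 2.3476 ≈ 14.447 mg/L.

14.4 mg/L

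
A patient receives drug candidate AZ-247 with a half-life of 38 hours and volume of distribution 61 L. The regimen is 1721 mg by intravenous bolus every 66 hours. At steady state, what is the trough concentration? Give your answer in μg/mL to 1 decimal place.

12.1 μg/mL

Over one 66-h interval, 66/38 ≈ 1.7368 half-lives elapse, leaving f ≈ 0.3000 of each dose.
At steady state, accumulation factor R = 1/(1 − e^(−kτ)) ≈ 1.4286.
Single-dose peak C₀ = D/Vd = 1721/61 ≈ 28.213 μg/mL.
Cmax,ss = C₀/(1 − f) ≈ 28.213/0.7000 ≈ 40.304 μg/mL.
Steady-state trough Cmin,ss = Cmax,ss·f ≈ 40.304 × 0.3000 ≈ 12.091 μg/mL.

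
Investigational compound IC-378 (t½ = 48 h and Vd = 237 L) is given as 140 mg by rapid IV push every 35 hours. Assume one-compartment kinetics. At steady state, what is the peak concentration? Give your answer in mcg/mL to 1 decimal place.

τ/t½ = 35/48 ≈ 0.72917, so fraction remaining f = (1/2)^(35/48) ≈ 0.6033.
Accumulation ratio R = 1/(1 − f) ≈ 1/0.3967 ≈ 2.5208.
Single-dose peak C₀ = D/Vd = 140/237 ≈ 0.591 mcg/mL.
Steady-state peak Cmax,ss = C₀·R ≈ 0.591 × 2.5208 ≈ 1.490 mcg/mL.

1.5 mcg/mL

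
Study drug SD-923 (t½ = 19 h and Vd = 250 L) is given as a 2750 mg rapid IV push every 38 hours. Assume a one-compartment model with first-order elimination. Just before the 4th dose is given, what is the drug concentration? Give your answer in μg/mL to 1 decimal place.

3.6 μg/mL

f = (1/2)^(τ/t½) = (1/2)^(38/19) ≈ 0.2500.
C₀ = D/Vd = 2750/250 ≈ 11.000 μg/mL.
Before the 4th dose, 3 doses have been given. Superposition: Cmin = C₀·(f + f² + … + f^3).
≈ 11.000 × (0.2500 + 0.0625 + 0.0156) ≈ 11.000 × 0.3281 ≈ 3.609 μg/mL.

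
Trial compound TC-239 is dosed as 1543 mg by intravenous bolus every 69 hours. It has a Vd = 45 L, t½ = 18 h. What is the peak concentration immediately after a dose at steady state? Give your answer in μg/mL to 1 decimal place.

36.9 μg/mL

τ/t½ = 69/18 ≈ 3.8333, so fraction remaining f = (1/2)^(69/18) ≈ 0.0702.
Accumulation ratio R = 1/(1 − f) ≈ 1/0.9298 ≈ 1.0755.
Each bolus raises the concentration by D/Vd = 1543/45 ≈ 34.289 μg/mL.
Steady-state peak Cmax,ss = C₀·R ≈ 34.289 × 1.0755 ≈ 36.878 μg/mL.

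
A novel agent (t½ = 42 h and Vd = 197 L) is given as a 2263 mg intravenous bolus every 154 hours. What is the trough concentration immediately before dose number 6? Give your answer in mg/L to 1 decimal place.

1.0 mg/L

f = (1/2)^(τ/t½) = (1/2)^(154/42) ≈ 0.0787.
C₀ = D/Vd = 2263/197 ≈ 11.487 mg/L.
Before the 6th dose, 5 doses have been given. Superposition: Cmin = C₀·(f + f² + … + f^5).
≈ 11.487 × (0.0787 + 0.0062 + 0.0005 + 0.0000 + 0.0000) ≈ 11.487 × 0.0854 ≈ 0.981 mg/L.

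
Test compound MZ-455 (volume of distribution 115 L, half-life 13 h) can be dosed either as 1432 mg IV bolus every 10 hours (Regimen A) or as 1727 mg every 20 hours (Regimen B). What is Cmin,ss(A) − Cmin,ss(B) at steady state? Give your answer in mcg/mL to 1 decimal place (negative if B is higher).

Regimen A: f = (1/2)^(10/13) ≈ 0.5867; Cmin,ss = (1432/115)·f/(1−f) ≈ 17.676 mcg/mL.
Regimen B: f = (1/2)^(20/13) ≈ 0.3443; Cmin,ss = (1727/115)·f/(1−f) ≈ 7.885 mcg/mL.
Difference ≈ 17.676 − 7.885 ≈ 9.791 mcg/mL.

9.8 mcg/mL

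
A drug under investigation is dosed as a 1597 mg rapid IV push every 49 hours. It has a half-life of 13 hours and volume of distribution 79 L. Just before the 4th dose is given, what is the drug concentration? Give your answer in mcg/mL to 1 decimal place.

f = (1/2)^(τ/t½) = (1/2)^(49/13) ≈ 0.0733.
C₀ = D/Vd = 1597/79 ≈ 20.215 mcg/mL.
Before the 4th dose, 3 doses have been given. Superposition: Cmin = C₀·(f + f² + … + f^3).
≈ 20.215 × (0.0733 + 0.0054 + 0.0004) ≈ 20.215 × 0.0791 ≈ 1.599 mcg/mL.

1.6 mcg/mL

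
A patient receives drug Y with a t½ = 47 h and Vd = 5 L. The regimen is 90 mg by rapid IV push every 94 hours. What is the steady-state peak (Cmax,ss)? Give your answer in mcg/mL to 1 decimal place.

24.0 mcg/mL

The dosing interval is 2 half-lives, so f = 2^(−2) = 0.25.
At steady state, R = 1/(1 − 0.25) = 4/3.
Single-dose peak C₀ = D/Vd = 90/5 = 18 mcg/mL.
Steady-state peak Cmax,ss = C₀·R = 18 × 4/3 ≈ 24.000 mcg/mL.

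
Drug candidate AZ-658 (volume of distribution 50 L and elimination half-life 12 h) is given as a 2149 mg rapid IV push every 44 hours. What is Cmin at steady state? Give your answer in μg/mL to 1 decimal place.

3.7 μg/mL

Over one 44-h interval, 44/12 ≈ 3.6667 half-lives elapse, leaving f ≈ 0.0787 of each dose.
Each bolus raises the concentration by D/Vd = 2149/50 ≈ 42.980 μg/mL.
Steady-state trough Cmin,ss = C₀·f/(1−f) ≈ 42.980 × 0.0787/0.9213 ≈ 3.671 μg/mL.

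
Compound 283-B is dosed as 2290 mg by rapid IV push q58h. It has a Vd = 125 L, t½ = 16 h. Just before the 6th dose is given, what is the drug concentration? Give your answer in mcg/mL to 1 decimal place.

f = (1/2)^(τ/t½) = (1/2)^(58/16) ≈ 0.0811.
C₀ = D/Vd = 2290/125 ≈ 18.320 mcg/mL.
Before the 6th dose, 5 doses have been given. Superposition: Cmin = C₀·(f + f² + … + f^5).
≈ 18.320 × (0.0811 + 0.0066 + 0.0005 + 0.0000 + 0.0000) ≈ 18.320 × 0.0882 ≈ 1.616 mcg/mL.

1.6 mcg/mL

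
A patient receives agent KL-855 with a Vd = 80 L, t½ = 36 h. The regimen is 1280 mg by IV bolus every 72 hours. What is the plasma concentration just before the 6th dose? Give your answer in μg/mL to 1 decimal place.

5.3 μg/mL

f = (1/2)^(τ/t½) = (1/2)^(72/36) ≈ 0.2500.
C₀ = D/Vd = 1280/80 ≈ 16.000 μg/mL.
Before the 6th dose, 5 doses have been given. Superposition: Cmin = C₀·(f + f² + … + f^5).
≈ 16.000 × (0.2500 + 0.0625 + 0.0156 + 0.0039 + 0.0010) ≈ 16.000 × 0.3330 ≈ 5.328 μg/mL.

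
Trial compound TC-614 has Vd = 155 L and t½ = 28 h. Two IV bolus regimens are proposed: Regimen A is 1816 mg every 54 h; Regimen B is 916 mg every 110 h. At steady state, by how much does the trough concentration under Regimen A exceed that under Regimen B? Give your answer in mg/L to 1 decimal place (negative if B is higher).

3.8 mg/L

Regimen A: f = (1/2)^(54/28) ≈ 0.2627; Cmin,ss = (1816/155)·f/(1−f) ≈ 4.174 mg/L.
Regimen B: f = (1/2)^(110/28) ≈ 0.0657; Cmin,ss = (916/155)·f/(1−f) ≈ 0.416 mg/L.
Difference ≈ 4.174 − 0.416 ≈ 3.758 mg/L.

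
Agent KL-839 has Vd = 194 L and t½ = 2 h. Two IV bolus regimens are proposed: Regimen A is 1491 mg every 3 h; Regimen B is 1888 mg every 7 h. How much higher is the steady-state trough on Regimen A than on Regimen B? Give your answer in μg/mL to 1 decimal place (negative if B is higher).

3.3 μg/mL

Regimen A: f = (1/2)^(3/2) ≈ 0.3536; Cmin,ss = (1491/194)·f/(1−f) ≈ 4.204 μg/mL.
Regimen B: f = (1/2)^(7/2) ≈ 0.0884; Cmin,ss = (1888/194)·f/(1−f) ≈ 0.944 μg/mL.
Difference ≈ 4.204 − 0.944 ≈ 3.260 μg/mL.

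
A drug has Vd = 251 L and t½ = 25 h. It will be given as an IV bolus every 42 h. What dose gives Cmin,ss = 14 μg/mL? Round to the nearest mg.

τ/t½ = 42/25 ≈ 1.68, so f = (1/2)^(42/25) ≈ 0.312083.
Cmin,ss = (D/Vd)·f/(1−f), so D = Cmin,ss·Vd·(1−f)/f.
D = 14 × 251 × (1−f)/f ≈ 14 × 251 × 2.20428 ≈ 7745.84 mg.

7746 mg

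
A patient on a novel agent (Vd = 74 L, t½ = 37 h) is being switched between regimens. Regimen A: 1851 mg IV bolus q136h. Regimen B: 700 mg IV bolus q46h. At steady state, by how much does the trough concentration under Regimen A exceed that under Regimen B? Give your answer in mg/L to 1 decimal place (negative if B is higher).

-4.8 mg/L

Regimen A: f = (1/2)^(136/37) ≈ 0.0783; Cmin,ss = (1851/74)·f/(1−f) ≈ 2.125 mg/L.
Regimen B: f = (1/2)^(46/37) ≈ 0.4224; Cmin,ss = (700/74)·f/(1−f) ≈ 6.918 mg/L.
Difference ≈ 2.125 − 6.918 ≈ -4.793 mg/L.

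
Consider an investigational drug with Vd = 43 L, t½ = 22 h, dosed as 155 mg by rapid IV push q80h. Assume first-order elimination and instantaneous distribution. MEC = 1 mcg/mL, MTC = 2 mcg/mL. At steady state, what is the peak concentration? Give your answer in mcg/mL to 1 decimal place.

k = ln2/t½ = ln2/22 ≈ 0.031507 h⁻¹; fraction remaining f = e^(−kτ) = e^(−0.031507×80) ≈ 0.0804.
Accumulation ratio R = 1/(1 − f) ≈ 1/0.9196 ≈ 1.0874.
Single-dose peak C₀ = D/Vd = 155/43 ≈ 3.605 mcg/mL.
Steady-state peak Cmax,ss = C₀·R ≈ 3.605 × 1.0874 ≈ 3.920 mcg/mL.
Peak 3.9 mcg/mL vs MTC 2 mcg/mL: exceeds toxic threshold.

3.9 mcg/mL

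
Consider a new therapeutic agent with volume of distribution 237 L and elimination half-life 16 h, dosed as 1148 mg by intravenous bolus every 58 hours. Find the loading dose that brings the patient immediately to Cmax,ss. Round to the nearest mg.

1249 mg

f = (1/2)^(58/16) ≈ 0.081052; accumulation ratio R = 1/(1−f) ≈ 1.08820.
Loading dose to hit Cmax,ss on first dose: D_load = D_maint·R ≈ 1148 × 1.08820 ≈ 1249.25 mg.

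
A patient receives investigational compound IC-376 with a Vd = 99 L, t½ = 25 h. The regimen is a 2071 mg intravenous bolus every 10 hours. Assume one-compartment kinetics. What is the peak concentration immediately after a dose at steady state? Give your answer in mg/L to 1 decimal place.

k = ln2/t½ = ln2/25 ≈ 0.027726 h⁻¹; fraction remaining f = e^(−kτ) = e^(−0.027726×10) ≈ 0.7579.
Accumulation ratio R = 1/(1 − f) ≈ 1/0.2421 ≈ 4.1305.
Single-dose peak C₀ = D/Vd = 2071/99 ≈ 20.919 mg/L.
Cmax,ss = C₀/(1 − f) ≈ 20.919/0.2421 ≈ 86.406 mg/L.

86.4 mg/L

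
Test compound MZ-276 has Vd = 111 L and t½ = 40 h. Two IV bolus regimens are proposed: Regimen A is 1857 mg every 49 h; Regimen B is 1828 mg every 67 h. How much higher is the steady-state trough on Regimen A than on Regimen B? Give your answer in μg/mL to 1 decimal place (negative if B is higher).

5.0 μg/mL

Regimen A: f = (1/2)^(49/40) ≈ 0.4278; Cmin,ss = (1857/111)·f/(1−f) ≈ 12.508 μg/mL.
Regimen B: f = (1/2)^(67/40) ≈ 0.3132; Cmin,ss = (1828/111)·f/(1−f) ≈ 7.510 μg/mL.
Difference ≈ 12.508 − 7.510 ≈ 4.998 μg/mL.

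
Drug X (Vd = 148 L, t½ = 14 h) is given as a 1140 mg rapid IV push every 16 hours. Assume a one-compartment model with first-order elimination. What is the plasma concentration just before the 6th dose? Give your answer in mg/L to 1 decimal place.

f = (1/2)^(τ/t½) = (1/2)^(16/14) ≈ 0.4529.
C₀ = D/Vd = 1140/148 ≈ 7.703 mg/L.
Before the 6th dose, 5 doses have been given. Superposition: Cmin = C₀·(f + f² + … + f^5).
≈ 7.703 × (0.4529 + 0.2051 + 0.0929 + 0.0421 + 0.0191) ≈ 7.703 × 0.8121 ≈ 6.256 mg/L.

6.3 mg/L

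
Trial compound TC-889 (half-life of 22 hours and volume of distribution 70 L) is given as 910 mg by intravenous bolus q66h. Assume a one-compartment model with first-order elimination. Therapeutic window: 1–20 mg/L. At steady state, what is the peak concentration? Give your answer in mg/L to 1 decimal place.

14.9 mg/L

The dosing interval is 3 half-lives, so f = 2^(−3) = 0.125.
At steady state, R = 1/(1 − 0.125) = 8/7.
Single-dose peak C₀ = D/Vd = 910/70 = 13 mg/L.
Steady-state peak Cmax,ss = C₀·R = 13 × 8/7 ≈ 14.857 mg/L.
Peak 14.9 mg/L vs MTC 20 mg/L: below toxic threshold.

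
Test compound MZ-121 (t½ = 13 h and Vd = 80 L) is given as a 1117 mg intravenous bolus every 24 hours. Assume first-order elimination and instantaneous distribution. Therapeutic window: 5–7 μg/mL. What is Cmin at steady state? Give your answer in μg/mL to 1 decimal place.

5.4 μg/mL

Over one 24-h interval, 24/13 ≈ 1.8462 half-lives elapse, leaving f ≈ 0.2781 of each dose.
Single-dose peak C₀ = D/Vd = 1117/80 ≈ 13.963 μg/mL.
Steady-state trough Cmin,ss = C₀·f/(1−f) ≈ 13.963 × 0.2781/0.7219 ≈ 5.379 μg/mL.
Trough 5.4 μg/mL vs MEC 5 μg/mL: adequate.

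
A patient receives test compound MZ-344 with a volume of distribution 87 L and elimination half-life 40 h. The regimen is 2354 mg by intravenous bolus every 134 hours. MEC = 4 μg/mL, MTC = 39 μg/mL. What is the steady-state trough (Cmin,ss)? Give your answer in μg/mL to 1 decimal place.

2.9 μg/mL

τ/t½ = 134/40 ≈ 3.35, so fraction remaining f = (1/2)^(134/40) ≈ 0.0981.
At steady state, accumulation factor R = 1/(1 − e^(−kτ)) ≈ 1.1088.
Each bolus raises the concentration by D/Vd = 2354/87 ≈ 27.057 μg/mL.
Cmax,ss = C₀/(1 − f) ≈ 27.057/0.9019 ≈ 30.000 μg/mL.
Steady-state trough Cmin,ss = Cmax,ss·f ≈ 30.000 × 0.0981 ≈ 2.943 μg/mL.
Trough 2.9 μg/mL vs MEC 4 μg/mL: subtherapeutic.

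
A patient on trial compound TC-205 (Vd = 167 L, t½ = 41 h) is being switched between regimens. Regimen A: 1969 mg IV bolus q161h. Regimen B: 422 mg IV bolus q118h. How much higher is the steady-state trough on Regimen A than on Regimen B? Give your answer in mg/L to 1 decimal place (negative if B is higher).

Regimen A: f = (1/2)^(161/41) ≈ 0.0658; Cmin,ss = (1969/167)·f/(1−f) ≈ 0.830 mg/L.
Regimen B: f = (1/2)^(118/41) ≈ 0.1360; Cmin,ss = (422/167)·f/(1−f) ≈ 0.398 mg/L.
Difference ≈ 0.830 − 0.398 ≈ 0.432 mg/L.

0.4 mg/L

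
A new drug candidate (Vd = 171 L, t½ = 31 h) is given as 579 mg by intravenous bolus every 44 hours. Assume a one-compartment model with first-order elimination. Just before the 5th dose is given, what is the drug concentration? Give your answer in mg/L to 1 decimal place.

f = (1/2)^(τ/t½) = (1/2)^(44/31) ≈ 0.3739.
C₀ = D/Vd = 579/171 ≈ 3.386 mg/L.
Before the 5th dose, 4 doses have been given. Superposition: Cmin = C₀·(f + f² + … + f^4).
≈ 3.386 × (0.3739 + 0.1398 + 0.0523 + 0.0195) ≈ 3.386 × 0.5855 ≈ 1.983 mg/L.

2.0 mg/L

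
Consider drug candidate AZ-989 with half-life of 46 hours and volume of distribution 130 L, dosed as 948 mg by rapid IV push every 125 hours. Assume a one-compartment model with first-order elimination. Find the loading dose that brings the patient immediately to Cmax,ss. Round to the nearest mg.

f = (1/2)^(125/46) ≈ 0.152049; accumulation ratio R = 1/(1−f) ≈ 1.17931.
Loading dose to hit Cmax,ss on first dose: D_load = D_maint·R ≈ 948 × 1.17931 ≈ 1117.99 mg.

1118 mg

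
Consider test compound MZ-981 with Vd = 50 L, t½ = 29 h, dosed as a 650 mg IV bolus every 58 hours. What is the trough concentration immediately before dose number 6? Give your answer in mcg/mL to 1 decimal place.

4.3 mcg/mL

f = (1/2)^(τ/t½) = (1/2)^(58/29) ≈ 0.2500.
C₀ = D/Vd = 650/50 ≈ 13.000 mcg/mL.
Before the 6th dose, 5 doses have been given. Superposition: Cmin = C₀·(f + f² + … + f^5).
≈ 13.000 × (0.2500 + 0.0625 + 0.0156 + 0.0039 + 0.0010) ≈ 13.000 × 0.3330 ≈ 4.329 mcg/mL.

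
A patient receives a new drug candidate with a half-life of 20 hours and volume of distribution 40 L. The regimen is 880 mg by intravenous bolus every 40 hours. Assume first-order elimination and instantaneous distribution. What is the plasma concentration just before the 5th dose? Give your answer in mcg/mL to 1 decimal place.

7.3 mcg/mL

f = (1/2)^(τ/t½) = (1/2)^(40/20) ≈ 0.2500.
C₀ = D/Vd = 880/40 ≈ 22.000 mcg/mL.
Before the 5th dose, 4 doses have been given. Superposition: Cmin = C₀·(f + f² + … + f^4).
≈ 22.000 × (0.2500 + 0.0625 + 0.0156 + 0.0039) ≈ 22.000 × 0.3320 ≈ 7.304 mcg/mL.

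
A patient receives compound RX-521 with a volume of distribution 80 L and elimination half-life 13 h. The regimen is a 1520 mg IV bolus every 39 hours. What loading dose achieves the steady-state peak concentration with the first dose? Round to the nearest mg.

f = (1/2)^(39/13) ≈ 0.125000; accumulation ratio R = 1/(1−f) ≈ 1.14286.
Loading dose to hit Cmax,ss on first dose: D_load = D_maint·R ≈ 1520 × 1.14286 ≈ 1737.15 mg.

1737 mg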